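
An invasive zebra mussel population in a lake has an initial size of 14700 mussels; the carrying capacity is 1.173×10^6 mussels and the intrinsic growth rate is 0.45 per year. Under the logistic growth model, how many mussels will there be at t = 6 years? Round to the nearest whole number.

186323 mussels

A = (K − N₀)/N₀ = (1.173×10^6 − 14700)/14700 = 78.796.
N(t) = K/(1 + A·e^(−rt)) = 1.173×10^6/(1 + 78.796×e^(−0.45×6)).
e^(−2.7) = 0.067206; denominator = 1 + 78.796×0.067206 = 6.2955.
N = 1.173×10^6/6.2955 = 186323.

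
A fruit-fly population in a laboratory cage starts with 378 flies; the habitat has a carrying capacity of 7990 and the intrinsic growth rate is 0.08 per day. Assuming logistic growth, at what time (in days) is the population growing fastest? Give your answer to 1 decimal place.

Logistic growth is fastest at N = K/2 = 3995.
A = (K − N₀)/N₀ = 20.138. Set K/(1 + A·e^(−rt)) = K/2 → A·e^(−rt) = 1.
e^(−0.08t) = 1/20.138 = 0.0496584, so t = ln(20.138)/0.08 = 3.0026/0.08 = 37.532.

37.5 days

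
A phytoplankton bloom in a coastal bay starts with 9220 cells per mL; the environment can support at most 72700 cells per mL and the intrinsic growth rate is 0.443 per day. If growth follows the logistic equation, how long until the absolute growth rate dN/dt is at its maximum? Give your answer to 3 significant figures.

Logistic growth is fastest at N = K/2 = 36350.
A = (K − N₀)/N₀ = 6.885. Set K/(1 + A·e^(−rt)) = K/2 → A·e^(−rt) = 1.
e^(−0.443t) = 1/6.885 = 0.145243, so t = ln(6.885)/0.443 = 1.9293/0.443 = 4.3552.

4.36 days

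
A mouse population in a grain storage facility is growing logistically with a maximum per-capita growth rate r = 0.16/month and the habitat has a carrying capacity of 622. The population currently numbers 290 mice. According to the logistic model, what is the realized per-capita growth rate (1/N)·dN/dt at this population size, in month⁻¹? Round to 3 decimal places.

0.085 per month

(1/N)·dN/dt = r(1 − N/K) = 0.16 × (1 − 290/622).
= 0.16 × 0.53376 = 0.085402.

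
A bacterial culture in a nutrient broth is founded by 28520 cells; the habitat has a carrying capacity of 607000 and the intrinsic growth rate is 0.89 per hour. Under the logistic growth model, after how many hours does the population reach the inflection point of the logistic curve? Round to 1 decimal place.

Logistic growth is fastest at N = K/2 = 303500.
A = (K − N₀)/N₀ = 20.283. Set K/(1 + A·e^(−rt)) = K/2 → A·e^(−rt) = 1.
e^(−0.89t) = 1/20.283 = 0.0493016, so t = ln(20.283)/0.89 = 3.0098/0.89 = 3.3818.

3.4 hours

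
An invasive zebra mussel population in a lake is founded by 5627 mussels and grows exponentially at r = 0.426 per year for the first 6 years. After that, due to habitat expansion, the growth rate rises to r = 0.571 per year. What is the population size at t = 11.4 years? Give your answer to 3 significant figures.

Phase 1: N(6) = 5627·e^(0.426×6) = 5627·e^2.556 = 72499.3.
Phase 2 runs for 11.4 − 6 = 5.4 years at r = 0.571.
N(11.4) = 72499.3·e^(0.571×5.4) = 72499.3·e^3.083 = 1.582841×10^6.

1580000 mussels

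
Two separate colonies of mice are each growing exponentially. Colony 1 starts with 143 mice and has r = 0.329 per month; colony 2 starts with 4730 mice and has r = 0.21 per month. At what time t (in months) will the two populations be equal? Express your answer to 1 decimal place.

Set 143·e^(0.329t) = 4730·e^(0.21t).
e^((0.329 − 0.21)t) = 4730/143 → e^(0.119·t) = 33.077.
0.119·t = ln(33.077) = 3.4988, so t = 3.4988/0.119 = 29.402.

29.4 months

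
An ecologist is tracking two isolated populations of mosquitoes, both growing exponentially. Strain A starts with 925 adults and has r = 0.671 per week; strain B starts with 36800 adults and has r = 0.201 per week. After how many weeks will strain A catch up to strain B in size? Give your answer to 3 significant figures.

7.84 weeks

Set 925·e^(0.671t) = 36800·e^(0.201t).
e^((0.671 − 0.201)t) = 36800/925 → e^(0.47·t) = 39.784.
0.47·t = ln(39.784) = 3.6835, so t = 3.6835/0.47 = 7.8371.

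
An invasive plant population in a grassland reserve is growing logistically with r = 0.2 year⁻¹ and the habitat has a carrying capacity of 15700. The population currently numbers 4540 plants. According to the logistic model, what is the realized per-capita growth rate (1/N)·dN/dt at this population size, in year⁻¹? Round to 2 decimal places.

(1/N)·dN/dt = r(1 − N/K) = 0.2 × (1 − 4540/15700).
= 0.2 × 0.71083 = 0.14217.

0.14 per year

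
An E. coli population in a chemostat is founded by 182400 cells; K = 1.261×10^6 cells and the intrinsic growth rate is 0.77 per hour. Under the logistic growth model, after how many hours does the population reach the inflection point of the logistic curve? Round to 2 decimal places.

2.31 hours

Logistic growth is fastest at N = K/2 = 630500.
A = (K − N₀)/N₀ = 5.9134. Set K/(1 + A·e^(−rt)) = K/2 → A·e^(−rt) = 1.
e^(−0.77t) = 1/5.9134 = 0.169108, so t = ln(5.9134)/0.77 = 1.7772/0.77 = 2.3081.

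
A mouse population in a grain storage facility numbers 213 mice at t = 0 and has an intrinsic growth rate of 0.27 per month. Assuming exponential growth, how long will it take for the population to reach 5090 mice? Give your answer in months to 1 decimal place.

Set N₀·e^(rt) = 5090: e^(0.27·t) = 5090/213 = 23.897.
0.27·t = ln(23.897) = 3.1737, so t = 3.1737/0.27 = 11.755.

11.8 months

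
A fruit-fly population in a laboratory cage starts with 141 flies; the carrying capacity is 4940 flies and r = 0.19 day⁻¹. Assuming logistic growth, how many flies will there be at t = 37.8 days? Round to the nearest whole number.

4815 flies

A = (K − N₀)/N₀ = (4940 − 141)/141 = 34.035.
N(t) = K/(1 + A·e^(−rt)) = 4940/(1 + 34.035×e^(−0.19×37.8)).
e^(−7.182) = 0.00076015; denominator = 1 + 34.035×0.00076015 = 1.0259.
N = 4940/1.0259 = 4815.42.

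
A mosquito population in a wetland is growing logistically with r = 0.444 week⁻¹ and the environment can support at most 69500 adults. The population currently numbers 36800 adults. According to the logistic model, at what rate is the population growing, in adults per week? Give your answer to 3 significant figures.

dN/dt = rN(1 − N/K) = 0.444 × 36800 × (1 − 36800/69500).
1 − 36800/69500 = 0.4705; dN/dt = 0.444 × 36800 × 0.4705 = 7687.7.

7690 adults per week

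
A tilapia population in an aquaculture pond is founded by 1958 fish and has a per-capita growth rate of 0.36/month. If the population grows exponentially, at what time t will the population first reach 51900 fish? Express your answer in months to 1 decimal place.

9.1 months

Set N₀·e^(rt) = 51900: e^(0.36·t) = 51900/1958 = 26.507.
0.36·t = ln(26.507) = 3.2774, so t = 3.2774/0.36 = 9.1039.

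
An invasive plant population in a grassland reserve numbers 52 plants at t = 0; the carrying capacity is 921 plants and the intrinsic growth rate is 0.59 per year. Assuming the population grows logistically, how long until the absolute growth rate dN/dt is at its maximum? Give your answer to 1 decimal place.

4.8 years

Logistic growth is fastest at N = K/2 = 460.5.
A = (K − N₀)/N₀ = 16.712. Set K/(1 + A·e^(−rt)) = K/2 → A·e^(−rt) = 1.
e^(−0.59t) = 1/16.712 = 0.0598389, so t = ln(16.712)/0.59 = 2.8161/0.59 = 4.773.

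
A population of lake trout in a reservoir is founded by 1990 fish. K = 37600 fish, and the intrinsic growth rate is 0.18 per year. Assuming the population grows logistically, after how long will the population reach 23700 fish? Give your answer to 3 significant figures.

A = (K − N₀)/N₀ = (37600 − 1990)/1990 = 17.894.
Solve 37600/(1 + 17.894·e^(−0.18t)) = 23700: 1 + 17.894·e^(−0.18t) = 1.5865, so e^(−0.18t) = 0.0327754.
−0.18·t = ln(0.0327754) = -3.4181, so t = 3.4181/0.18 = 18.989.

19.0 years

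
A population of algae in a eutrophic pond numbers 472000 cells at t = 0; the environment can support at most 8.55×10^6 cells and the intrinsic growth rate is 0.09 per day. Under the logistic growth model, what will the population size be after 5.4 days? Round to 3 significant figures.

A = (K − N₀)/N₀ = (8.55×10^6 − 472000)/472000 = 17.114.
N(t) = K/(1 + A·e^(−rt)) = 8.55×10^6/(1 + 17.114×e^(−0.09×5.4)).
e^(−0.486) = 0.61508; denominator = 1 + 17.114×0.61508 = 11.527.
N = 8.55×10^6/11.527 = 741752.

742000 cells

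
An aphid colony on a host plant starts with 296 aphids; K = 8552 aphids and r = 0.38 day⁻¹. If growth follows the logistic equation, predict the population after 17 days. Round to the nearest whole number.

8194 aphids

A = (K − N₀)/N₀ = (8552 − 296)/296 = 27.892.
N(t) = K/(1 + A·e^(−rt)) = 8552/(1 + 27.892×e^(−0.38×17)).
e^(−6.46) = 0.0015648; denominator = 1 + 27.892×0.0015648 = 1.0436.
N = 8552/1.0436 = 8194.36.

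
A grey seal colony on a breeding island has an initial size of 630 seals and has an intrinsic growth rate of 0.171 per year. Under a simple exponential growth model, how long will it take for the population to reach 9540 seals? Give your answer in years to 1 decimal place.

15.9 years

Set N₀·e^(rt) = 9540: e^(0.171·t) = 9540/630 = 15.143.
0.171·t = ln(15.143) = 2.7175, so t = 2.7175/0.171 = 15.892.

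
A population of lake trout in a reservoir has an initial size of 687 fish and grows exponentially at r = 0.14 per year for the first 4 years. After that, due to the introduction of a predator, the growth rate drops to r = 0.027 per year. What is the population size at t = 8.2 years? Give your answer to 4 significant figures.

Phase 1: N(4) = 687·e^(0.14×4) = 687·e^0.56 = 1202.71.
Phase 2 runs for 8.2 − 4 = 4.2 years at r = 0.027.
N(8.2) = 1202.71·e^(0.027×4.2) = 1202.71·e^0.1134 = 1347.13.

1347 fish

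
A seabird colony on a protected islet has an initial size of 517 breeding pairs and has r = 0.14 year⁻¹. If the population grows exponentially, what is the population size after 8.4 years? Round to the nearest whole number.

N(t) = N₀·e^(rt) = 517 × e^(0.14×8.4) = 517 × e^1.176.
e^1.176 ≈ 3.2414, so N ≈ 517 × 3.2414 = 1675.79.

1676 breeding pairs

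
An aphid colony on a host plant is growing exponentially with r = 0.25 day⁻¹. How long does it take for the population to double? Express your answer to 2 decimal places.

Doubling time t_d = ln(2)/r = 0.6931/0.25 = 2.7726.

2.77 days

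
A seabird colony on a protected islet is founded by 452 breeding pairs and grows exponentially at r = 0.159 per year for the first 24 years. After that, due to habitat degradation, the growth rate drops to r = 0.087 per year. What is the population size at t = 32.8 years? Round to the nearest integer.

44147 breeding pairs

Phase 1: N(24) = 452·e^(0.159×24) = 452·e^3.816 = 20530.8.
Phase 2 runs for 32.8 − 24 = 8.8 years at r = 0.087.
N(32.8) = 20530.8·e^(0.087×8.8) = 20530.8·e^0.7656 = 44147.1.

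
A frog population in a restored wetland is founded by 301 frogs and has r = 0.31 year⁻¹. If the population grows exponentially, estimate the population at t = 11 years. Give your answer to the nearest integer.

N(t) = N₀·e^(rt) = 301 × e^(0.31×11) = 301 × e^3.41.
e^3.41 ≈ 30.265, so N ≈ 301 × 30.265 = 9109.84.

9110 frogs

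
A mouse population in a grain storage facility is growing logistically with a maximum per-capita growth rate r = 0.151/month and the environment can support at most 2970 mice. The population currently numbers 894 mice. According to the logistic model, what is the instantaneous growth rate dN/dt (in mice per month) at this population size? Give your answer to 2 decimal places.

94.36 mice per month

dN/dt = rN(1 − N/K) = 0.151 × 894 × (1 − 894/2970).
1 − 894/2970 = 0.69899; dN/dt = 0.151 × 894 × 0.69899 = 94.359.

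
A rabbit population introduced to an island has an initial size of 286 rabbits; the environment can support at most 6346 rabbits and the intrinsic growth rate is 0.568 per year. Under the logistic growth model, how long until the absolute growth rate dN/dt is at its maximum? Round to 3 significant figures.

Logistic growth is fastest at N = K/2 = 3173.
A = (K − N₀)/N₀ = 21.189. Set K/(1 + A·e^(−rt)) = K/2 → A·e^(−rt) = 1.
e^(−0.568t) = 1/21.189 = 0.0471947, so t = ln(21.189)/0.568 = 3.0535/0.568 = 5.3758.

5.38 years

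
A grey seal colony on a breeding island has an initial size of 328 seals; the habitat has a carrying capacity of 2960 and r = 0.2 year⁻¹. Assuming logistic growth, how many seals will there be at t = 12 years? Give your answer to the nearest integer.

1713 seals

A = (K − N₀)/N₀ = (2960 − 328)/328 = 8.0244.
N(t) = K/(1 + A·e^(−rt)) = 2960/(1 + 8.0244×e^(−0.2×12)).
e^(−2.4) = 0.090718; denominator = 1 + 8.0244×0.090718 = 1.728.
N = 2960/1.728 = 1713.01.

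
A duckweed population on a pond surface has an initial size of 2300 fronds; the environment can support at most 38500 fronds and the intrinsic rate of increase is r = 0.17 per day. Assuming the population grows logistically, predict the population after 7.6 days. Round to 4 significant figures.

A = (K − N₀)/N₀ = (38500 − 2300)/2300 = 15.739.
N(t) = K/(1 + A·e^(−rt)) = 38500/(1 + 15.739×e^(−0.17×7.6)).
e^(−1.292) = 0.27472; denominator = 1 + 15.739×0.27472 = 5.3239.
N = 38500/5.3239 = 7231.59.

7232 fronds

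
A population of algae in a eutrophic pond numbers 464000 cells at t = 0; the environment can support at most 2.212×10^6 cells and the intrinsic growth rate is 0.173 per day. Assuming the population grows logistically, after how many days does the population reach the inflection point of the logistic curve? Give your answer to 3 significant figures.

7.67 days

Logistic growth is fastest at N = K/2 = 1.106×10^6.
A = (K − N₀)/N₀ = 3.7672. Set K/(1 + A·e^(−rt)) = K/2 → A·e^(−rt) = 1.
e^(−0.173t) = 1/3.7672 = 0.265446, so t = ln(3.7672)/0.173 = 1.3263/0.173 = 7.6667.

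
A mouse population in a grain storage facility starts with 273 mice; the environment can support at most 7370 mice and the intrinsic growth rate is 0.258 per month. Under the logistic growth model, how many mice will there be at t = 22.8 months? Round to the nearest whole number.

6872 mice

A = (K − N₀)/N₀ = (7370 − 273)/273 = 25.996.
N(t) = K/(1 + A·e^(−rt)) = 7370/(1 + 25.996×e^(−0.258×22.8)).
e^(−5.882) = 0.0027881; denominator = 1 + 25.996×0.0027881 = 1.0725.
N = 7370/1.0725 = 6871.92.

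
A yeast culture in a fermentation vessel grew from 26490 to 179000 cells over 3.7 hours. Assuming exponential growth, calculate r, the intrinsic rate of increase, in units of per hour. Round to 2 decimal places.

From N(t) = N₀·e^(rt): e^(r·3.7) = 179000/26490 = 6.7573.
r·3.7 = ln(6.7573) = 1.9106, so r = 1.9106/3.7 = 0.51638.

0.52 per hour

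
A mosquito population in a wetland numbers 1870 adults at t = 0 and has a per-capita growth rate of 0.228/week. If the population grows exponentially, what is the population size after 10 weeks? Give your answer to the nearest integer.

N(t) = N₀·e^(rt) = 1870 × e^(0.228×10) = 1870 × e^2.28.
e^2.28 ≈ 9.7767, so N ≈ 1870 × 9.7767 = 18282.4.

18282 adults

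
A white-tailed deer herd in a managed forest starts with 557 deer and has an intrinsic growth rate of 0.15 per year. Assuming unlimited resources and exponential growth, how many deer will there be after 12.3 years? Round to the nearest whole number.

N(t) = N₀·e^(rt) = 557 × e^(0.15×12.3) = 557 × e^1.845.
e^1.845 ≈ 6.3281, so N ≈ 557 × 6.3281 = 3524.75.

3525 deer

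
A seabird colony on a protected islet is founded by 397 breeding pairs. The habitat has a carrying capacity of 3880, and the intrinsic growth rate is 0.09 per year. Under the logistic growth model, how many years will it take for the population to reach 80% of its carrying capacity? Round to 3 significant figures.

A = (K − N₀)/N₀ = (3880 − 397)/397 = 8.7733.
Solve 3880/(1 + 8.7733·e^(−0.09t)) = 3104: 1 + 8.7733·e^(−0.09t) = 1.25, so e^(−0.09t) = 0.0284955.
−0.09·t = ln(0.0284955) = -3.558, so t = 3.558/0.09 = 39.533.

39.5 years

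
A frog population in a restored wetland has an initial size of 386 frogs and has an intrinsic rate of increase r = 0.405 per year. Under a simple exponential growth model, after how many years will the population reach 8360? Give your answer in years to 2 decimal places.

7.59 years

Set N₀·e^(rt) = 8360: e^(0.405·t) = 8360/386 = 21.658.
0.405·t = ln(21.658) = 3.0754, so t = 3.0754/0.405 = 7.5935.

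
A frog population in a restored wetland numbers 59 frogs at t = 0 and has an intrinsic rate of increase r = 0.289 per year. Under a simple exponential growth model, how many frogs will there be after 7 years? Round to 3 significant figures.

N(t) = N₀·e^(rt) = 59 × e^(0.289×7) = 59 × e^2.023.
e^2.023 ≈ 7.561, so N ≈ 59 × 7.561 = 446.097.

446 frogs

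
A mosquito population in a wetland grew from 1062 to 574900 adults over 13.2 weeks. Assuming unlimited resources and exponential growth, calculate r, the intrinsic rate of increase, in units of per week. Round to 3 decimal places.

From N(t) = N₀·e^(rt): e^(r·13.2) = 574900/1062 = 541.34.
r·13.2 = ln(541.34) = 6.294, so r = 6.294/13.2 = 0.47682.

0.477 per week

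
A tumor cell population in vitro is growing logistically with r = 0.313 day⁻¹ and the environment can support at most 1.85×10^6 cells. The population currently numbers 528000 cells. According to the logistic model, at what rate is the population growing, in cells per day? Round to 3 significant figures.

dN/dt = rN(1 − N/K) = 0.313 × 528000 × (1 − 528000/1.85×10^6).
1 − 528000/1.85×10^6 = 0.71459; dN/dt = 0.313 × 528000 × 0.71459 = 1.18097×10^5.

118000 cells per day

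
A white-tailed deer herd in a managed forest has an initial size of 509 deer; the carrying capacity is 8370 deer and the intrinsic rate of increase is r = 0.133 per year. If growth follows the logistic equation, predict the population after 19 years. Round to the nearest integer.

3747 deer

A = (K − N₀)/N₀ = (8370 − 509)/509 = 15.444.
N(t) = K/(1 + A·e^(−rt)) = 8370/(1 + 15.444×e^(−0.133×19)).
e^(−2.527) = 0.079898; denominator = 1 + 15.444×0.079898 = 2.234.
N = 8370/2.234 = 3746.73.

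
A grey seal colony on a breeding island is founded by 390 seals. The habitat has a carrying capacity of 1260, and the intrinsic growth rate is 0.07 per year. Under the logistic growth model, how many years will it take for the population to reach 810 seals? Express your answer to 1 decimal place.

19.9 years

A = (K − N₀)/N₀ = (1260 − 390)/390 = 2.2308.
Solve 1260/(1 + 2.2308·e^(−0.07t)) = 810: 1 + 2.2308·e^(−0.07t) = 1.5556, so e^(−0.07t) = 0.249042.
−0.07·t = ln(0.249042) = -1.3901, so t = 1.3901/0.07 = 19.859.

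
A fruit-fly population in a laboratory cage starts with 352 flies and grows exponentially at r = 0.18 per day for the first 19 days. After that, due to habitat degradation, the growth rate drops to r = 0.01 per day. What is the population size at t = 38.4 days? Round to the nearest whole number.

Phase 1: N(19) = 352·e^(0.18×19) = 352·e^3.42 = 10760.4.
Phase 2 runs for 38.4 − 19 = 19.4 days at r = 0.01.
N(38.4) = 10760.4·e^(0.01×19.4) = 10760.4·e^0.194 = 13064.2.

13064 flies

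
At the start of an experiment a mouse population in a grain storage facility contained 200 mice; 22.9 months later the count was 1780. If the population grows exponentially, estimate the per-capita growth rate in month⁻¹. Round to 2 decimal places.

0.10 per month

From N(t) = N₀·e^(rt): e^(r·22.9) = 1780/200 = 8.9.
r·22.9 = ln(8.9) = 2.1861, so r = 2.1861/22.9 = 0.095461.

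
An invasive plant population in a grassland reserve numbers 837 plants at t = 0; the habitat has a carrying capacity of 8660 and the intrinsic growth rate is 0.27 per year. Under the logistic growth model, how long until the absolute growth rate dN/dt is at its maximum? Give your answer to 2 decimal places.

8.28 years

Logistic growth is fastest at N = K/2 = 4330.
A = (K − N₀)/N₀ = 9.3465. Set K/(1 + A·e^(−rt)) = K/2 → A·e^(−rt) = 1.
e^(−0.27t) = 1/9.3465 = 0.106992, so t = ln(9.3465)/0.27 = 2.235/0.27 = 8.2778.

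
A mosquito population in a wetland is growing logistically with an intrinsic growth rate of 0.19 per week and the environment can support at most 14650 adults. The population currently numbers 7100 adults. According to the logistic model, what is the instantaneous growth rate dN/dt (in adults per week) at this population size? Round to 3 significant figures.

695 adults per week

dN/dt = rN(1 − N/K) = 0.19 × 7100 × (1 − 7100/14650).
1 − 7100/14650 = 0.51536; dN/dt = 0.19 × 7100 × 0.51536 = 695.22.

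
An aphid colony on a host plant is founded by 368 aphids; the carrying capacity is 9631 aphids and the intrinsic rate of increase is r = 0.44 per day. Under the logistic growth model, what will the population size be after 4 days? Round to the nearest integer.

A = (K − N₀)/N₀ = (9631 − 368)/368 = 25.171.
N(t) = K/(1 + A·e^(−rt)) = 9631/(1 + 25.171×e^(−0.44×4)).
e^(−1.76) = 0.17204; denominator = 1 + 25.171×0.17204 = 5.3306.
N = 9631/5.3306 = 1806.75.

1807 aphids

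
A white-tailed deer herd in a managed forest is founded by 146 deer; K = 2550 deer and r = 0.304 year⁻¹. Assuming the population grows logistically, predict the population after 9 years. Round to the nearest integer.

1233 deer

A = (K − N₀)/N₀ = (2550 − 146)/146 = 16.466.
N(t) = K/(1 + A·e^(−rt)) = 2550/(1 + 16.466×e^(−0.304×9)).
e^(−2.736) = 0.064829; denominator = 1 + 16.466×0.064829 = 2.0675.
N = 2550/2.0675 = 1233.4.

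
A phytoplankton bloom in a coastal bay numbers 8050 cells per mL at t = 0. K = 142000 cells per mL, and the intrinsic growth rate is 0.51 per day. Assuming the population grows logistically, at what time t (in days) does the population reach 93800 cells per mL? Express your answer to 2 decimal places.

6.82 days

A = (K − N₀)/N₀ = (142000 − 8050)/8050 = 16.64.
Solve 142000/(1 + 16.64·e^(−0.51t)) = 93800: 1 + 16.64·e^(−0.51t) = 1.5139, so e^(−0.51t) = 0.0308814.
−0.51·t = ln(0.0308814) = -3.4776, so t = 3.4776/0.51 = 6.8188.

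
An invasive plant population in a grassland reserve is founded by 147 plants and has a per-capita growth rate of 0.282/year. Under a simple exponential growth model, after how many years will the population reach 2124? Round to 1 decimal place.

Set N₀·e^(rt) = 2124: e^(0.282·t) = 2124/147 = 14.449.
0.282·t = ln(14.449) = 2.6706, so t = 2.6706/0.282 = 9.4703.

9.5 years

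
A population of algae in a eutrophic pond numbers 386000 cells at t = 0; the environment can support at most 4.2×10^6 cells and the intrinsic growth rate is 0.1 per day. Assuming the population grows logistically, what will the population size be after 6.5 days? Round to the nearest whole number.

682012 cells

A = (K − N₀)/N₀ = (4.2×10^6 − 386000)/386000 = 9.8808.
N(t) = K/(1 + A·e^(−rt)) = 4.2×10^6/(1 + 9.8808×e^(−0.1×6.5)).
e^(−0.65) = 0.52205; denominator = 1 + 9.8808×0.52205 = 6.1582.
N = 4.2×10^6/6.1582 = 682012.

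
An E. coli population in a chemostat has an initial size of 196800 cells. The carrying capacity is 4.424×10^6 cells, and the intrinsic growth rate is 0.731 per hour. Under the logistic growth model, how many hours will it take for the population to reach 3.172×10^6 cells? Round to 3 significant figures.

A = (K − N₀)/N₀ = (4.424×10^6 − 196800)/196800 = 21.48.
Solve 4.424×10^6/(1 + 21.48·e^(−0.731t)) = 3.172×10^6: 1 + 21.48·e^(−0.731t) = 1.3947, so e^(−0.731t) = 0.0183757.
−0.731·t = ln(0.0183757) = -3.9967, so t = 3.9967/0.731 = 5.4675.

5.47 hours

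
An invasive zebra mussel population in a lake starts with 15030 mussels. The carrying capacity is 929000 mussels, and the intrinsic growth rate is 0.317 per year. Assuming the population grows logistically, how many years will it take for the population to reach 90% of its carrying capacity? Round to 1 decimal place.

19.9 years

A = (K − N₀)/N₀ = (929000 − 15030)/15030 = 60.81.
Solve 929000/(1 + 60.81·e^(−0.317t)) = 836100: 1 + 60.81·e^(−0.317t) = 1.1111, so e^(−0.317t) = 0.00182719.
−0.317·t = ln(0.00182719) = -6.305, so t = 6.305/0.317 = 19.89.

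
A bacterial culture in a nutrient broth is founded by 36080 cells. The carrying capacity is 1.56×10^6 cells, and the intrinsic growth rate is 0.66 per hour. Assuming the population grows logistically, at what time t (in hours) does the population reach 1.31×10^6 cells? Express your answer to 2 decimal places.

8.18 hours

A = (K − N₀)/N₀ = (1.56×10^6 − 36080)/36080 = 42.237.
Solve 1.56×10^6/(1 + 42.237·e^(−0.66t)) = 1.31×10^6: 1 + 42.237·e^(−0.66t) = 1.1908, so e^(−0.66t) = 0.00451828.
−0.66·t = ln(0.00451828) = -5.3996, so t = 5.3996/0.66 = 8.1812.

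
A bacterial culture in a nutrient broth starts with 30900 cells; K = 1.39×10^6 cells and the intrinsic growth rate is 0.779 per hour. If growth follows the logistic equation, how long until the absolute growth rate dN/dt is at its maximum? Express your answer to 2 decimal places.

Logistic growth is fastest at N = K/2 = 695000.
A = (K − N₀)/N₀ = 43.984. Set K/(1 + A·e^(−rt)) = K/2 → A·e^(−rt) = 1.
e^(−0.779t) = 1/43.984 = 0.0227356, so t = ln(43.984)/0.779 = 3.7838/0.779 = 4.8573.

4.86 hours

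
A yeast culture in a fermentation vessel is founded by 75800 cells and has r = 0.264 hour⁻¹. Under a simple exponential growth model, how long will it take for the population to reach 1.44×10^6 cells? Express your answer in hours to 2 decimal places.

11.15 hours

Set N₀·e^(rt) = 1.44×10^6: e^(0.264·t) = 1.44×10^6/75800 = 18.997.
0.264·t = ln(18.997) = 2.9443, so t = 2.9443/0.264 = 11.153.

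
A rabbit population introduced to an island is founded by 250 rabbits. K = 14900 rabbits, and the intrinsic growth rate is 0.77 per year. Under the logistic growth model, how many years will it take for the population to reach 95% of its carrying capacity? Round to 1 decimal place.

9.1 years

A = (K − N₀)/N₀ = (14900 − 250)/250 = 58.6.
Solve 14900/(1 + 58.6·e^(−0.77t)) = 14155: 1 + 58.6·e^(−0.77t) = 1.0526, so e^(−0.77t) = 0.00089815.
−0.77·t = ln(0.00089815) = -7.0152, so t = 7.0152/0.77 = 9.1106.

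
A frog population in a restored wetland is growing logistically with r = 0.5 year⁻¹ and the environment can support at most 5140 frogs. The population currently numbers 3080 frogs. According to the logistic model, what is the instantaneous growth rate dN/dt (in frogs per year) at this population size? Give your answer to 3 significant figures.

617 frogs per year

dN/dt = rN(1 − N/K) = 0.5 × 3080 × (1 − 3080/5140).
1 − 3080/5140 = 0.40078; dN/dt = 0.5 × 3080 × 0.40078 = 617.2.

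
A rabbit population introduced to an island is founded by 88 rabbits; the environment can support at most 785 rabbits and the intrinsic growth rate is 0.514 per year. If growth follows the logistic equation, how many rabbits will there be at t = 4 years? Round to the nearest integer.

390 rabbits

A = (K − N₀)/N₀ = (785 − 88)/88 = 7.9205.
N(t) = K/(1 + A·e^(−rt)) = 785/(1 + 7.9205×e^(−0.514×4)).
e^(−2.056) = 0.12796; denominator = 1 + 7.9205×0.12796 = 2.0135.
N = 785/2.0135 = 389.861.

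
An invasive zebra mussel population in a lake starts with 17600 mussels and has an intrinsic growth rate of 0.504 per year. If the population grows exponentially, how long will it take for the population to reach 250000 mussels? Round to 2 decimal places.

5.27 years

Set N₀·e^(rt) = 250000: e^(0.504·t) = 250000/17600 = 14.205.
0.504·t = ln(14.205) = 2.6536, so t = 2.6536/0.504 = 5.265.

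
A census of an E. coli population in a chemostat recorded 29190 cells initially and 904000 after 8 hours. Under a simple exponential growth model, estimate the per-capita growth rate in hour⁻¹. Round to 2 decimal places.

0.43 per hour

From N(t) = N₀·e^(rt): e^(r·8) = 904000/29190 = 30.97.
r·8 = ln(30.97) = 3.433, so r = 3.433/8 = 0.42913.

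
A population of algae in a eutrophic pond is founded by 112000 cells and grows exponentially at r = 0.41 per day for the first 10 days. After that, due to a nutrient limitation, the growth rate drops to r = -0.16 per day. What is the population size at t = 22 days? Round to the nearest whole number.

990786 cells

Phase 1: N(10) = 112000·e^(0.41×10) = 112000·e^4.1 = 6.758112×10^6.
Phase 2 runs for 22 − 10 = 12 days at r = -0.16.
N(22) = 6.758112×10^6·e^(-0.16×12) = 6.758112×10^6·e^-1.92 = 990786.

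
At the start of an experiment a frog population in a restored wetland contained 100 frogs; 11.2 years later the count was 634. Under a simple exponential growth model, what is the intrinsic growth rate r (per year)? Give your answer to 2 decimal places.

0.16 per year

From N(t) = N₀·e^(rt): e^(r·11.2) = 634/100 = 6.34.
r·11.2 = ln(6.34) = 1.8469, so r = 1.8469/11.2 = 0.1649.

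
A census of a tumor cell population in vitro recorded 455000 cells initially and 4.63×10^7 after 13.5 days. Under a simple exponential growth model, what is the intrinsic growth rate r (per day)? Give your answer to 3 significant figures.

From N(t) = N₀·e^(rt): e^(r·13.5) = 4.63×10^7/455000 = 101.76.
r·13.5 = ln(101.76) = 4.6226, so r = 4.6226/13.5 = 0.34241.

0.342 per day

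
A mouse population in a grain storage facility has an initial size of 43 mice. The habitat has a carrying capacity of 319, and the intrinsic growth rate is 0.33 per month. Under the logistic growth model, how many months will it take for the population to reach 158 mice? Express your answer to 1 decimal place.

5.6 months

A = (K − N₀)/N₀ = (319 − 43)/43 = 6.4186.
Solve 319/(1 + 6.4186·e^(−0.33t)) = 158: 1 + 6.4186·e^(−0.33t) = 2.019, so e^(−0.33t) = 0.158755.
−0.33·t = ln(0.158755) = -1.8404, so t = 1.8404/0.33 = 5.5769.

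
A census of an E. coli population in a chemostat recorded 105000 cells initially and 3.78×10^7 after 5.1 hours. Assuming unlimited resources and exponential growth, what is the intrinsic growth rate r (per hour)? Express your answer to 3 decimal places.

From N(t) = N₀·e^(rt): e^(r·5.1) = 3.78×10^7/105000 = 360.
r·5.1 = ln(360) = 5.8861, so r = 5.8861/5.1 = 1.1541.

1.154 per hour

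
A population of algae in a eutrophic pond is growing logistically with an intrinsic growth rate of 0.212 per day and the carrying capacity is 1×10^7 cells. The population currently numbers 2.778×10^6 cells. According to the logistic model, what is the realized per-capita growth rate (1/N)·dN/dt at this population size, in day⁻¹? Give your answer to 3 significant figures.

0.153 per day

(1/N)·dN/dt = r(1 − N/K) = 0.212 × (1 − 2.778×10^6/1×10^7).
= 0.212 × 0.7222 = 0.15311.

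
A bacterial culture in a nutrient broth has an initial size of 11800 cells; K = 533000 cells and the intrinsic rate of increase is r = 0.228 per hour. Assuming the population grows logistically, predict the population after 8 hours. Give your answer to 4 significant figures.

A = (K − N₀)/N₀ = (533000 − 11800)/11800 = 44.169.
N(t) = K/(1 + A·e^(−rt)) = 533000/(1 + 44.169×e^(−0.228×8)).
e^(−1.824) = 0.16138; denominator = 1 + 44.169×0.16138 = 8.128.
N = 533000/8.128 = 65575.6.

65580 cells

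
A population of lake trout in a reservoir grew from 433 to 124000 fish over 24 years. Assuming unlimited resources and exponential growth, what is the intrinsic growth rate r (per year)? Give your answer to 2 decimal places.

0.24 per year

From N(t) = N₀·e^(rt): e^(r·24) = 124000/433 = 286.37.
r·24 = ln(286.37) = 5.6573, so r = 5.6573/24 = 0.23572.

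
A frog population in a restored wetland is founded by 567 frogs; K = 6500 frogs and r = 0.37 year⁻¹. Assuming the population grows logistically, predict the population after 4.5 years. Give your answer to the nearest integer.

2181 frogs

A = (K − N₀)/N₀ = (6500 − 567)/567 = 10.464.
N(t) = K/(1 + A·e^(−rt)) = 6500/(1 + 10.464×e^(−0.37×4.5)).
e^(−1.665) = 0.18919; denominator = 1 + 10.464×0.18919 = 2.9797.
N = 6500/2.9797 = 2181.46.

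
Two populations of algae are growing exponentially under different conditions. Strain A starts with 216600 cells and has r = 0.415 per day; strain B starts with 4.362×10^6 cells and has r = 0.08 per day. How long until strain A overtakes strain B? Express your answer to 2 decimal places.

8.96 days

Set 216600·e^(0.415t) = 4.362×10^6·e^(0.08t).
e^((0.415 − 0.08)t) = 4.362×10^6/216600 → e^(0.335·t) = 20.139.
0.335·t = ln(20.139) = 3.0026, so t = 3.0026/0.335 = 8.9631.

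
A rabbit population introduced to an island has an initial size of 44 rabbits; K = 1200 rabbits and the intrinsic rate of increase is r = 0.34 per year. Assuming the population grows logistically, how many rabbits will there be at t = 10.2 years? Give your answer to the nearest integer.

660 rabbits

A = (K − N₀)/N₀ = (1200 − 44)/44 = 26.273.
N(t) = K/(1 + A·e^(−rt)) = 1200/(1 + 26.273×e^(−0.34×10.2)).
e^(−3.468) = 0.031179; denominator = 1 + 26.273×0.031179 = 1.8192.
N = 1200/1.8192 = 659.643.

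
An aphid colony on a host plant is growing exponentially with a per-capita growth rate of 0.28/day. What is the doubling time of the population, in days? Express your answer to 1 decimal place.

Doubling time t_d = ln(2)/r = 0.6931/0.28 = 2.4755.

2.5 days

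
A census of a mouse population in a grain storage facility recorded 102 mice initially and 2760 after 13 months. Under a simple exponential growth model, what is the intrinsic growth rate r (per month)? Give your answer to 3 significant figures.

From N(t) = N₀·e^(rt): e^(r·13) = 2760/102 = 27.059.
r·13 = ln(27.059) = 3.298, so r = 3.298/13 = 0.25369.

0.254 per month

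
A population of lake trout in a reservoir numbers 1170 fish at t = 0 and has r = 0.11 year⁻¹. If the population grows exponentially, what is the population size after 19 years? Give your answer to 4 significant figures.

9459 fish

N(t) = N₀·e^(rt) = 1170 × e^(0.11×19) = 1170 × e^2.09.
e^2.09 ≈ 8.0849, so N ≈ 1170 × 8.0849 = 9459.35.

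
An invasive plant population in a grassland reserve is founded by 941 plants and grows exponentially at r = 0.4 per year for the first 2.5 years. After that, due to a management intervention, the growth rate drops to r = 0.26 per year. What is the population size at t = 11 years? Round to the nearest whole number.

23317 plants

Phase 1: N(2.5) = 941·e^(0.4×2.5) = 941·e^1 = 2557.9.
Phase 2 runs for 11 − 2.5 = 8.5 years at r = 0.26.
N(11) = 2557.9·e^(0.26×8.5) = 2557.9·e^2.21 = 23317.1.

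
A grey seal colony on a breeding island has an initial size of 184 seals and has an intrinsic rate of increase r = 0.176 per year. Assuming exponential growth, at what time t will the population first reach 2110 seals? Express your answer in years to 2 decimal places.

Set N₀·e^(rt) = 2110: e^(0.176·t) = 2110/184 = 11.467.
0.176·t = ln(11.467) = 2.4395, so t = 2.4395/0.176 = 13.861.

13.86 years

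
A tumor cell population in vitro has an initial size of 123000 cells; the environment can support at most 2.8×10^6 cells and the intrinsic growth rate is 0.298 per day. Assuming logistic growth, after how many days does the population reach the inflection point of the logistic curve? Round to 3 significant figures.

Logistic growth is fastest at N = K/2 = 1.4×10^6.
A = (K − N₀)/N₀ = 21.764. Set K/(1 + A·e^(−rt)) = K/2 → A·e^(−rt) = 1.
e^(−0.298t) = 1/21.764 = 0.045947, so t = ln(21.764)/0.298 = 3.0803/0.298 = 10.336.

10.3 days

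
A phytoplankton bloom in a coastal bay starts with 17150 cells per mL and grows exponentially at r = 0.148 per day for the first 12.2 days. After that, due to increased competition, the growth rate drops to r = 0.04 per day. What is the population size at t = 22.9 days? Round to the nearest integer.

160068 cells per mL

Phase 1: N(12.2) = 17150·e^(0.148×12.2) = 17150·e^1.806 = 104334.
Phase 2 runs for 22.9 − 12.2 = 10.7 days at r = 0.04.
N(22.9) = 104334·e^(0.04×10.7) = 104334·e^0.428 = 160068.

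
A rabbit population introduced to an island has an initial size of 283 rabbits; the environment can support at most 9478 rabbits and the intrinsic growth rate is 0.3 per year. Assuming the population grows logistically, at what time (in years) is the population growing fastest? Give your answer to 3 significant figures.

11.6 years

Logistic growth is fastest at N = K/2 = 4739.
A = (K − N₀)/N₀ = 32.491. Set K/(1 + A·e^(−rt)) = K/2 → A·e^(−rt) = 1.
e^(−0.3t) = 1/32.491 = 0.0307776, so t = ln(32.491)/0.3 = 3.481/0.3 = 11.603.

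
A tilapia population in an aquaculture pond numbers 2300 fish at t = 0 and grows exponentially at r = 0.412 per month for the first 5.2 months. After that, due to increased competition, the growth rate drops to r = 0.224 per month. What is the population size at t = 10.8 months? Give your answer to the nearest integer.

68697 fish

Phase 1: N(5.2) = 2300·e^(0.412×5.2) = 2300·e^2.142 = 19595.7.
Phase 2 runs for 10.8 − 5.2 = 5.6 months at r = 0.224.
N(10.8) = 19595.7·e^(0.224×5.6) = 19595.7·e^1.254 = 68697.2.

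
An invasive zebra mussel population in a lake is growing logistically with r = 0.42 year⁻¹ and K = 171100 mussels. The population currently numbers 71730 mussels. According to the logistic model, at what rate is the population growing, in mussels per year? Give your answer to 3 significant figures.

dN/dt = rN(1 − N/K) = 0.42 × 71730 × (1 − 71730/171100).
1 − 71730/171100 = 0.58077; dN/dt = 0.42 × 71730 × 0.58077 = 17497.

17500 mussels per year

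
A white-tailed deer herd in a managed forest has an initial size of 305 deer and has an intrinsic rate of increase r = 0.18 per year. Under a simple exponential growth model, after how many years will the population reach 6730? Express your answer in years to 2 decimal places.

Set N₀·e^(rt) = 6730: e^(0.18·t) = 6730/305 = 22.066.
0.18·t = ln(22.066) = 3.094, so t = 3.094/0.18 = 17.189.

17.19 years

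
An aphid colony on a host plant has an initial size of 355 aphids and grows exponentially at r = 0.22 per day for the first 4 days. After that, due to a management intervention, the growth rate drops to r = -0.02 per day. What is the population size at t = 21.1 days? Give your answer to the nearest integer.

Phase 1: N(4) = 355·e^(0.22×4) = 355·e^0.88 = 855.869.
Phase 2 runs for 21.1 − 4 = 17.1 days at r = -0.02.
N(21.1) = 855.869·e^(-0.02×17.1) = 855.869·e^-0.342 = 607.965.

608 aphids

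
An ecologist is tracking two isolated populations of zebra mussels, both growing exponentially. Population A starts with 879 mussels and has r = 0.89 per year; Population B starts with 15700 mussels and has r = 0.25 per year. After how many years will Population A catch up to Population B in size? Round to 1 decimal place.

4.5 years

Set 879·e^(0.89t) = 15700·e^(0.25t).
e^((0.89 − 0.25)t) = 15700/879 → e^(0.64·t) = 17.861.
0.64·t = ln(17.861) = 2.8826, so t = 2.8826/0.64 = 4.5041.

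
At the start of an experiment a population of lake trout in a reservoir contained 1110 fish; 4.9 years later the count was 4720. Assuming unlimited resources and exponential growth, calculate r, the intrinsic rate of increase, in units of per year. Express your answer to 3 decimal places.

From N(t) = N₀·e^(rt): e^(r·4.9) = 4720/1110 = 4.2523.
r·4.9 = ln(4.2523) = 1.4474, so r = 1.4474/4.9 = 0.2954.

0.295 per year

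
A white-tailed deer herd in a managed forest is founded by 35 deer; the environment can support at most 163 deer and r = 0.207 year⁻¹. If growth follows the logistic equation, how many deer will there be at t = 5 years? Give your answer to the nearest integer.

71 deer

A = (K − N₀)/N₀ = (163 − 35)/35 = 3.6571.
N(t) = K/(1 + A·e^(−rt)) = 163/(1 + 3.6571×e^(−0.207×5)).
e^(−1.035) = 0.35523; denominator = 1 + 3.6571×0.35523 = 2.2991.
N = 163/2.2991 = 70.8969.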